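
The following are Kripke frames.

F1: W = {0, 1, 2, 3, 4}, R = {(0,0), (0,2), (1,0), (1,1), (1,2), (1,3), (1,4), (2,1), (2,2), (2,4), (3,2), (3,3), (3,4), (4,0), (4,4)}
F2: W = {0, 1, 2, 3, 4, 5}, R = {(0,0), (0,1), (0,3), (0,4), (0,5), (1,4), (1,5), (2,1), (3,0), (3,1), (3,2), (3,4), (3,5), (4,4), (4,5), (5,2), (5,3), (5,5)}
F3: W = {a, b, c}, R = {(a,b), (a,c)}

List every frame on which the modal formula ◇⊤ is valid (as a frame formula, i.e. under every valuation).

F1, F2

Frame correspondent (Sahlqvist): ∀x ∃y Rxy — i.e. seriality.
F1: holds.
F2: holds.
F3: fails — world b has no successor.
Valid on: F1, F2.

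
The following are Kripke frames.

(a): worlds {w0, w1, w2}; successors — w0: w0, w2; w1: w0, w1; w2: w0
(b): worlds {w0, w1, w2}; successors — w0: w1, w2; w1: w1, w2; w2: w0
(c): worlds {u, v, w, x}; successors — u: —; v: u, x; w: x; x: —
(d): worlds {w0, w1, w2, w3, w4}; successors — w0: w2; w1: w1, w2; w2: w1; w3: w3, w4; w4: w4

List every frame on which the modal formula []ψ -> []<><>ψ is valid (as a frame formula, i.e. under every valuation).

The schema corresponds to a generalized confluence (Geach) condition: forall x forall z (xRz -> exists w (xRw & z R^2 w)).
(a): condition met.
(b): condition met.
(c): fails — vRu but no t with vRt and uR²t.
(d): condition met.

(a), (b), (d)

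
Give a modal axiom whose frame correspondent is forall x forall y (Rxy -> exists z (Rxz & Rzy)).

This is density; the standard corresponding axiom is C4: □□q → □q.
Suppose □□q→□q is valid. Take Rxy and set V(q)={w : xR²w}. Then □□q at x, so □q at x, so q at y, i.e. ∃z(Rxz∧Rzy).

□□q → □q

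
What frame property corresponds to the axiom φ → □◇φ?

Symmetry

This schema is the B axiom.
It corresponds to symmetry: ∀x ∀y (Rxy → Ryx).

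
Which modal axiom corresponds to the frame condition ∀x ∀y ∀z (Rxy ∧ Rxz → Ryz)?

A defining formula is ◇p → □◇p (the 5 axiom).
Suppose ◇p→□◇p is valid. Take Rxy, Rxz and set V(p)={y}. Then ◇p at x, so □◇p at x, so ◇p at z, so some w with Rzw has p; w=y, i.e. Rzy. By symmetry of the argument, Ryz.

◇p → □◇p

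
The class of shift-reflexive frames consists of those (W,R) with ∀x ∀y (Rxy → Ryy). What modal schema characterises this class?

□(□s → s)

A defining formula is □(□s → s) (the T□ axiom).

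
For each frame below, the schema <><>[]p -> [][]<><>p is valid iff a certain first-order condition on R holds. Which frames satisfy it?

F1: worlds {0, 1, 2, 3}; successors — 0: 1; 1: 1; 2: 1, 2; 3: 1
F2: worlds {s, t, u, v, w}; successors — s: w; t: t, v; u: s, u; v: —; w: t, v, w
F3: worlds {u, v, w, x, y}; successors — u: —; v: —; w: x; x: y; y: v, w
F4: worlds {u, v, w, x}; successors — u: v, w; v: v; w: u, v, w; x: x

The schema corresponds to a generalized confluence (Geach) condition: forall x forall y forall z ((x R^2 y & x R^2 z) -> exists w (yRw & z R^2 w)).
F1: ✓.
F2: fails — sR²t, sR²v but no w* with tRw* and vR²w*.
F3: fails — wR²y, wR²y but no t with yRt and yR²t.
F4: ✓.

F1, F4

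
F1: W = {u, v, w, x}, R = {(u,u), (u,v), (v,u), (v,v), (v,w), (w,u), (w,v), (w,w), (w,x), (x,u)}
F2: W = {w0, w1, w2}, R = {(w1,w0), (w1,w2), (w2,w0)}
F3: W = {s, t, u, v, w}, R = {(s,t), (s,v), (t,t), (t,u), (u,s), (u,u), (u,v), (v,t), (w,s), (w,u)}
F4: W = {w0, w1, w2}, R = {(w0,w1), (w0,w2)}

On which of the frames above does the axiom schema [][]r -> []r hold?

F1

The schema corresponds to density: forall x forall y (Rxy -> exists z (Rxz & Rzy)).
F1: ✓.
F2: fails — Rw1w2 but no z with Rw1z and Rzw2.
F3: fails — Rsv but no z with Rsz and Rzv.
F4: fails — Rw0w1 but no z with Rw0z and Rzw1.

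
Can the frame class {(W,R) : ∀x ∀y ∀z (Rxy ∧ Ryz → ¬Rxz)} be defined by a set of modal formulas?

Not definable by any modal formula

Modal frame validity is preserved under surjective bounded morphisms.
The 7-cycle (worlds w0,w1,w2,w3,w4,w5,w6 with w0→w1→w2→w3→w4→w5→w6→w0) is intransitive. Mapping every world to a single reflexive point • is a surjective bounded morphism; the reflexive point is not intransitive (R••∧R•• but R••).
Hence intransitivity is not modally definable.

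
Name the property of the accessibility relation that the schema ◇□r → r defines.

symmetry

Equivalently (dual form): r → □◇r.
Suppose r→□◇r is valid. Take Rxy and set V(r)={x}. Then r at x, so □◇r at x, so ◇r at y, so some z with Ryz has r; z=x, i.e. Ryx.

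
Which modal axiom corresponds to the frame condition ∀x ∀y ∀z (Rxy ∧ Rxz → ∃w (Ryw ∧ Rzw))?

This is convergence; the standard corresponding axiom is .2: ◇□ψ → □◇ψ.
Suppose ◇□ψ→□◇ψ is valid. Take Rxy, Rxz and set V(ψ)={w : Ryw}. Then □ψ at y so ◇□ψ at x, so □◇ψ at x, so ◇ψ at z, giving w with Rzw and Ryw.

◇□ψ → □◇ψ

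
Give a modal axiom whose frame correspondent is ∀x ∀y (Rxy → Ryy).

The condition is shift-reflexivity. The T□ schema □(□ψ → ψ) defines it.
Suppose □(□ψ→ψ) is valid. Take Rxy and set V(ψ)={w : Ryw}. Then at y, □ψ holds; since □(□ψ→ψ) at x, □ψ→ψ at y, so ψ at y, i.e. Ryy.

□(□ψ → ψ)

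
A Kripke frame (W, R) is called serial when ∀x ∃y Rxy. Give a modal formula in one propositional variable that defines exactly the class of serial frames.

The condition is seriality. The D schema □s → ◇s defines it.
Suppose □s→◇s is valid. At any x set V(s)=W. Then □s at x, so ◇s at x, so x has a successor.

□s → ◇s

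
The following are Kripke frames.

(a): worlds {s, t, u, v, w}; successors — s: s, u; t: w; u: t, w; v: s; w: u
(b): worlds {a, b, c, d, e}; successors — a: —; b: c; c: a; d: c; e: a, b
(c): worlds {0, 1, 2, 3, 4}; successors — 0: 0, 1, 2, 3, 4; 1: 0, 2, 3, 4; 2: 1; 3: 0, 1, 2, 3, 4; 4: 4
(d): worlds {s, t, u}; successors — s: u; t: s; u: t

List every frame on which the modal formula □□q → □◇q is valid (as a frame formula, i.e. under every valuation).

(a), (c), (d)

Frame correspondent (Sahlqvist): ∀x ∀z (xRz → ∃w (xR²w ∧ zRw)) — i.e. a generalized confluence (Geach) condition.
(a): ✓.
(b): fails — cRa but no w with cR²w and aRw.
(c): ✓.
(d): ✓.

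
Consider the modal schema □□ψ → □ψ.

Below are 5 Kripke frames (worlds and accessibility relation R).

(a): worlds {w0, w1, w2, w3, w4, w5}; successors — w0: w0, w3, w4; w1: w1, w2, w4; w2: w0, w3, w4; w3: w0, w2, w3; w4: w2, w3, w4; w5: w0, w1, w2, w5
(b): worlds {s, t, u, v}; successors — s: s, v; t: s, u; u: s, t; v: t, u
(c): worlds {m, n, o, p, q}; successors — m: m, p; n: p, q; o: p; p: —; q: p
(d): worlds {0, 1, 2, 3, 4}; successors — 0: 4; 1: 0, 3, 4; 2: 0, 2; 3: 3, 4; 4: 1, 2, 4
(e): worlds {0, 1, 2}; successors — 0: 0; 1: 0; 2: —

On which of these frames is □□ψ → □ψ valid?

(a), (e)

This is the axiom for density; its first-order frame correspondent is ∀x ∀y (Rxy → ∃z (Rxz ∧ Rzy)).
(a): holds.
(b): fails — Rut but no z with Ruz and Rzt.
(c): fails — Rop but no z with Roz and Rzp.
(d): fails — R10 but no z with R1z and Rz0.
(e): holds.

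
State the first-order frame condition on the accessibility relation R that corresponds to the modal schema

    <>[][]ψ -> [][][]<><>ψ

forall x forall y forall z ((xRy & x R^3 z) -> exists w (y R^2 w & z R^2 w))

This is a Sahlqvist (Geach-type) schema ◇^1□^2ψ → □^3◇^2ψ.
Minimal-valuation argument: fix x; take any y with xR^1y and any z with xR^3z. Set V(ψ) to the set of worlds R-reachable from y in exactly 2 steps. Then □^2ψ holds at y, so the antecedent holds at x; validity forces ◇^2ψ at z, giving a w with zR^2w and yR^2w.
First-order correspondent: forall x forall y forall z ((xRy & x R^3 z) -> exists w (y R^2 w & z R^2 w)).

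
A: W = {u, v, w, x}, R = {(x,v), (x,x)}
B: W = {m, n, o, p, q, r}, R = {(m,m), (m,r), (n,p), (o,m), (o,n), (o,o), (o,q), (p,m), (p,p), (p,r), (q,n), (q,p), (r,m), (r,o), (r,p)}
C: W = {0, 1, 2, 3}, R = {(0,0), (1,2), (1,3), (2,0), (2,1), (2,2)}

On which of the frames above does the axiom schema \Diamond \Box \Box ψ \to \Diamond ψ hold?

B

This is the axiom for a generalized confluence (Geach) condition; its first-order frame correspondent is \forall x \forall y (xRy \to \exists w (y R^2 w \wedge xRw)).
A: fails — xRv but no t with vR²t and xRt.
B: condition met.
C: fails — 1R3 but no w with 3R²w and 1Rw.
Valid on: B.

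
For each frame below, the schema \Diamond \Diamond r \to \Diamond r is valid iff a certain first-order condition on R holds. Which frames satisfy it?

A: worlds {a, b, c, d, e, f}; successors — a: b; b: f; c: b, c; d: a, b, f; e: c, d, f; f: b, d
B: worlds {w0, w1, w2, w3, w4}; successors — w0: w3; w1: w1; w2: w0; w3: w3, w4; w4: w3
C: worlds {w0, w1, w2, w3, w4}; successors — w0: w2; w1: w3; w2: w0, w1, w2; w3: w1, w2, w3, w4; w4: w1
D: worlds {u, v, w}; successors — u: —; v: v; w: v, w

This is the axiom for transitivity; its first-order frame correspondent is \forall x \forall y \forall z (Rxy \wedge Ryz \to Rxz).
A: fails — Rbf and Rfd but not Rbd.
B: fails — Rw0w3 and Rw3w4 but not Rw0w4.
C: fails — Rw1w3 and Rw3w1 but not Rw1w1.
D: satisfies the condition.
Valid on: D.

D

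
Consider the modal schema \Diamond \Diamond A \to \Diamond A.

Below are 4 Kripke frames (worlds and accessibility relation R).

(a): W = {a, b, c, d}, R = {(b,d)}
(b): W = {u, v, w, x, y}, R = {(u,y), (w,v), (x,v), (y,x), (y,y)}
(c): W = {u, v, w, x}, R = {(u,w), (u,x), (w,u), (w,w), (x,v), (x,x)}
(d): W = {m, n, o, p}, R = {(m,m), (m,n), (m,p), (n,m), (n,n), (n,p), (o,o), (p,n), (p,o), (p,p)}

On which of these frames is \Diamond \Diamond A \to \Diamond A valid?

The schema corresponds to transitivity: \forall x \forall y \forall z (Rxy \wedge Ryz \to Rxz).
(a): satisfies the condition.
(b): fails — Ryx and Rxv but not Ryv.
(c): fails — Rwu and Rux but not Rwx.
(d): fails — Rpn and Rnm but not Rpm.
Valid on: (a).

(a)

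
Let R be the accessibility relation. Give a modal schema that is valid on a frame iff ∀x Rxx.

□ψ → ψ

This is reflexivity; the standard corresponding axiom is T: □ψ → ψ.
Suppose □ψ→ψ is valid. At any x set V(ψ)={w : Rxw}. Then □ψ holds at x, so ψ holds at x, i.e. Rxx.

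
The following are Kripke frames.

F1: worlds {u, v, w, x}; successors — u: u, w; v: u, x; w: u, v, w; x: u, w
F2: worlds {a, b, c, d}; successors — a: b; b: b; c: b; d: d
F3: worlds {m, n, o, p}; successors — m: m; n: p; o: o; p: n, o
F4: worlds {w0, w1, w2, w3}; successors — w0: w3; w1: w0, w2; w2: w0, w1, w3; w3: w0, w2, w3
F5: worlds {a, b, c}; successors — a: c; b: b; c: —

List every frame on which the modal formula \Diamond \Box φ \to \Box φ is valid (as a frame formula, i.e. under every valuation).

F2

Frame correspondent (Sahlqvist): \forall x \forall y \forall z ((xRy \wedge xRz) \to \exists w (yRw \wedge z = w)) — i.e. a generalized confluence (Geach) condition.
F1: fails — vRu, vRx but no t with uRt and x=t.
F2: holds.
F3: fails — nRp, nRp but no w with pRw and p=w.
F4: fails — w1Rw0, w1Rw0 but no w with w0Rw and w0=w.
F5: fails — aRc, aRc but no w with cRw and c=w.
Valid on: F2.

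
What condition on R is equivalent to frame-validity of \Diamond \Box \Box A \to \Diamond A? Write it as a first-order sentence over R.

\forall x \forall y (xRy \to \exists w (y R^2 w \wedge xRw))

This is a Sahlqvist (Geach-type) schema ◇^1□^2A → □^0◇^1A.
Minimal-valuation argument: fix x; take any y with xR^1y and any z with xR^0z. Set V(A) to the set of worlds R-reachable from y in exactly 2 steps. Then □^2A holds at y, so the antecedent holds at x; validity forces ◇^1A at z, giving a w with zR^1w and yR^2w.
First-order correspondent: \forall x \forall y (xRy \to \exists w (y R^2 w \wedge xRw)).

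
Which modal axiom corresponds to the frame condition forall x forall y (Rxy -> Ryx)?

This is symmetry; the standard corresponding axiom is B: ψ → □◇ψ.
Suppose ψ→□◇ψ is valid. Take Rxy and set V(ψ)={x}. Then ψ at x, so □◇ψ at x, so ◇ψ at y, so some z with Ryz has ψ; z=x, i.e. Ryx.

ψ → □◇ψ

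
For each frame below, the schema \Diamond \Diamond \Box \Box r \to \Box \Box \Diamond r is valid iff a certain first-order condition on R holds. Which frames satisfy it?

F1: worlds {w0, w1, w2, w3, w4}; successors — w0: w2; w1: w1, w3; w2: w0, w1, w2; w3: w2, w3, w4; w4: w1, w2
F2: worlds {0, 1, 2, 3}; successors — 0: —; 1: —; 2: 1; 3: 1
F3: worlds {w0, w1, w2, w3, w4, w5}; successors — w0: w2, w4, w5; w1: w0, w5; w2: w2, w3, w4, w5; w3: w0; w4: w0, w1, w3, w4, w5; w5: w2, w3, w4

F1, F2

Frame correspondent (Sahlqvist): \forall x \forall y \forall z ((x R^2 y \wedge x R^2 z) \to \exists w (y R^2 w \wedge zRw)) — i.e. a generalized confluence (Geach) condition.
F1: satisfies the condition.
F2: satisfies the condition.
F3: fails — w0R²w1, w0R²w3 but no w with w1R²w and w3Rw.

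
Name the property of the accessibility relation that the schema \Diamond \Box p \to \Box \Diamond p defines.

Suppose ◇□p→□◇p is valid. Take Rxy, Rxz and set V(p)={w : Ryw}. Then □p at y so ◇□p at x, so □◇p at x, so ◇p at z, giving w with Rzw and Ryw.
The converse is a direct semantic check.
So the correspondent is convergence.

convergence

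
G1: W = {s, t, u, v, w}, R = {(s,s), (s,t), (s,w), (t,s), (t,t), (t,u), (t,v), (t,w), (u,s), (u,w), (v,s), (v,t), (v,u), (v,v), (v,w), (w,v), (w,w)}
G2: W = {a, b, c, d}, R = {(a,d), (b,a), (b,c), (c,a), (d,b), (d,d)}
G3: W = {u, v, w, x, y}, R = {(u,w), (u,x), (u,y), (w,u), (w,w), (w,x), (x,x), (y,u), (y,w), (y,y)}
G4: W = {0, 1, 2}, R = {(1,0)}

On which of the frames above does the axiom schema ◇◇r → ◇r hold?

G4

This is the axiom for transitivity; its first-order frame correspondent is ∀x ∀y ∀z (Rxy ∧ Ryz → Rxz).
G1: fails — Ruw and Rwv but not Ruv.
G2: fails — Rba and Rad but not Rbd.
G3: fails — Rwu and Ruy but not Rwy.
G4: holds.
Valid on: G4.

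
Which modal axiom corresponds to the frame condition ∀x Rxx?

□p → p

A defining formula is □p → p (the T axiom).
Suppose □p→p is valid. At any x set V(p)={w : Rxw}. Then □p holds at x, so p holds at x, i.e. Rxx.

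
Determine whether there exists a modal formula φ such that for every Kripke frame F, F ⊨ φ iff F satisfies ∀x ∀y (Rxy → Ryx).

Yes, by r → □◇r

The condition is symmetry. A defining modal formula is r → □◇r.
Suppose r→□◇r is valid. Take Rxy and set V(r)={x}. Then r at x, so □◇r at x, so ◇r at y, so some z with Ryz has r; z=x, i.e. Ryx.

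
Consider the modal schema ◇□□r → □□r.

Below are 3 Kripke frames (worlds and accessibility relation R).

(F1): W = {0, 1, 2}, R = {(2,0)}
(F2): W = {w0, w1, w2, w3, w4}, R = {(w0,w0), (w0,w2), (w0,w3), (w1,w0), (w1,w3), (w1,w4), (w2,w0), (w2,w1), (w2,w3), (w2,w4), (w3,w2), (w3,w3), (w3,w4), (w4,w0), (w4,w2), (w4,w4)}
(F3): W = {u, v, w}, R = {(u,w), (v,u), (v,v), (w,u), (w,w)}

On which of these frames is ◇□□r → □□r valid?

Frame correspondent (Sahlqvist): ∀x ∀y ∀z ((xRy ∧ xR²z) → ∃w (yR²w ∧ z = w)) — i.e. a generalized confluence (Geach) condition.
(F1): holds.
(F2): fails — w0Rw2, w0R²w1 but no w with w2R²w and w1=w.
(F3): fails — vRu, vR²v but no t with uR²t and v=t.

(F1)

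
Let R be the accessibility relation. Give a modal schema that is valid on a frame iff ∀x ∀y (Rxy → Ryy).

□(□p → p)

This is shift-reflexivity; the standard corresponding axiom is T□: □(□p → p).
Suppose □(□p→p) is valid. Take Rxy and set V(p)={w : Ryw}. Then at y, □p holds; since □(□p→p) at x, □p→p at y, so p at y, i.e. Ryy.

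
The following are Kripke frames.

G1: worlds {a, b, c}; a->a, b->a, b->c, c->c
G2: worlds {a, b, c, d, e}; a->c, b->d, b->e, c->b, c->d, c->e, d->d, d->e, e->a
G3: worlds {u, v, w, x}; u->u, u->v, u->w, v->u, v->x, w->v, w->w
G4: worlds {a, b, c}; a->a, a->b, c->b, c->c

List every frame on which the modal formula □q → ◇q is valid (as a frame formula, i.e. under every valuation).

This is the axiom for seriality; its first-order frame correspondent is ∀x ∃y Rxy.
G1: condition met.
G2: condition met.
G3: fails — world x has no successor.
G4: fails — world b has no successor.
Valid on: G1, G2.

G1, G2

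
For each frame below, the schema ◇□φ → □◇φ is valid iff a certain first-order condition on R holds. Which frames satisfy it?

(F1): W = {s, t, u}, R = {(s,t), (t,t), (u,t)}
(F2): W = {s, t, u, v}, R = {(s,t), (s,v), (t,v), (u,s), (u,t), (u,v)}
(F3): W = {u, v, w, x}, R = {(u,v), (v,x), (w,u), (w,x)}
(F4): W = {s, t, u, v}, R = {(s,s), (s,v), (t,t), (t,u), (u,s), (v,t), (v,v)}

Frame correspondent (Sahlqvist): ∀x ∀y ∀z (Rxy ∧ Rxz → ∃w (Ryw ∧ Rzw)) — i.e. convergence.
(F1): holds.
(F2): fails — Rsv and Rsv but v and v have no common successor.
(F3): fails — Rvx and Rvx but x and x have no common successor.
(F4): fails — Rtt and Rtu but t and u have no common successor.
Valid on: (F1).

(F1)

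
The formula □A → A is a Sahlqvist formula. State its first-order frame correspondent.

Suppose □A→A is valid. At any x set V(A)={w : Rxw}. Then □A holds at x, so A holds at x, i.e. Rxx.

Reflexivity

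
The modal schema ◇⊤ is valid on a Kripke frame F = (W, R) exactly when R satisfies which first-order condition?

This schema is equivalent to the D axiom □r → ◇r.
Its frame correspondent is seriality — ∀x ∃y Rxy.

seriality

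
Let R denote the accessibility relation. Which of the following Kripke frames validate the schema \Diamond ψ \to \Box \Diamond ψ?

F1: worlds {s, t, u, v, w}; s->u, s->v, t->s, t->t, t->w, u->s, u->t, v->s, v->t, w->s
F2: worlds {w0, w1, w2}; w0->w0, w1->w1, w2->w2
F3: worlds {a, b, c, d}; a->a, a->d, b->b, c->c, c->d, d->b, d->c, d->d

F2

The schema corresponds to the Euclidean property: \forall x \forall y \forall z (Rxy \wedge Rxz \to Ryz).
F1: fails — Rsv and Rsv but not Rvv.
F2: holds.
F3: fails — Rad and Raa but not Rda.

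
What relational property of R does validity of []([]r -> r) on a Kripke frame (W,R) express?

shift-reflexivity

This is the T□ axiom.
Its frame correspondent is shift-reflexivity — forall x forall y (Rxy -> Ryy).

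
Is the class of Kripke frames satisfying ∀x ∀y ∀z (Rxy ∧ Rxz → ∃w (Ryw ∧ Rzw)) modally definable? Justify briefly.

Yes: it is convergence, defined by the .2 schema ◇□p → □◇p.
Suppose ◇□p→□◇p is valid. Take Rxy, Rxz and set V(p)={w : Ryw}. Then □p at y so ◇□p at x, so □◇p at x, so ◇p at z, giving w with Rzw and Ryw.

Yes, by ◇□p → □◇p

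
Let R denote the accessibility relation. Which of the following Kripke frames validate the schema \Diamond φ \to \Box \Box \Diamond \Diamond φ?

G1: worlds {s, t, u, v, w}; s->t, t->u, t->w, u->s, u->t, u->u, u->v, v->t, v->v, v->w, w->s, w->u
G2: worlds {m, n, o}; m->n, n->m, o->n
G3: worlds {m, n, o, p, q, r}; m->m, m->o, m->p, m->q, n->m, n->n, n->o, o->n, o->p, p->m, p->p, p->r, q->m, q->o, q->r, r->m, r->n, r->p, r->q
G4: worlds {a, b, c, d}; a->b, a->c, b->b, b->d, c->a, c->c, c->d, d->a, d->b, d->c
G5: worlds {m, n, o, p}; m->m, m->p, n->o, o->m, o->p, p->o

G4

The schema corresponds to a generalized confluence (Geach) condition: \forall x \forall y \forall z ((xRy \wedge x R^2 z) \to \exists w (y = w \wedge z R^2 w)).
G1: fails — tRw, tR²t but no w* with w=w* and tR²w*.
G2: fails — mRn, mR²m but no w with n=w and mR²w.
G3: fails — mRq, mR²o but no w with q=w and oR²w.
G4: ✓.
G5: fails — nRo, nR²p but no w with o=w and pR²w.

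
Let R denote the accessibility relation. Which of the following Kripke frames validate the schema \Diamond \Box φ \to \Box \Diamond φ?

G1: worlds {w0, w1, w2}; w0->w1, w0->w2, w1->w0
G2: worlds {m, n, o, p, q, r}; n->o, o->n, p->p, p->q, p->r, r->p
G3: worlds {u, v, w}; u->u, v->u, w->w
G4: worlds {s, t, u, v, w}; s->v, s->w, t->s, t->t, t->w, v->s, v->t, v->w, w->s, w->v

G3, G4

This is the axiom for convergence; its first-order frame correspondent is \forall x \forall y \forall z (Rxy \wedge Rxz \to \exists w (Ryw \wedge Rzw)).
G1: fails — Rw0w1 and Rw0w2 but w1 and w2 have no common successor.
G2: fails — Rpr and Rpq but r and q have no common successor.
G3: holds.
G4: holds.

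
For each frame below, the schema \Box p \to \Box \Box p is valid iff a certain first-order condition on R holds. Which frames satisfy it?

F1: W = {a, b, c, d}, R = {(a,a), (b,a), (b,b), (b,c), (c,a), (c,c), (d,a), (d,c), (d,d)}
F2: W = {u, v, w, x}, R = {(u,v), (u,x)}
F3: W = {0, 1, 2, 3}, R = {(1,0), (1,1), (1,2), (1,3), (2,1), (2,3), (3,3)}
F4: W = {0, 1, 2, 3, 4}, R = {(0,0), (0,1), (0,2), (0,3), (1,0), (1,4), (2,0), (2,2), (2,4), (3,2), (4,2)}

This is the axiom for transitivity; its first-order frame correspondent is \forall x \forall y \forall z (Rxy \wedge Ryz \to Rxz).
F1: condition met.
F2: condition met.
F3: fails — R21 and R10 but not R20.
F4: fails — R10 and R02 but not R12.
Valid on: F1, F2.

F1, F2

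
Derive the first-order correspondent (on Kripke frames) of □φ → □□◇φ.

This is a Sahlqvist (Geach-type) schema ◇^0□^1φ → □^2◇^1φ.
First-order correspondent: ∀x ∀z (xR²z → ∃w (xRw ∧ zRw)).

∀x ∀z (xR²z → ∃w (xRw ∧ zRw))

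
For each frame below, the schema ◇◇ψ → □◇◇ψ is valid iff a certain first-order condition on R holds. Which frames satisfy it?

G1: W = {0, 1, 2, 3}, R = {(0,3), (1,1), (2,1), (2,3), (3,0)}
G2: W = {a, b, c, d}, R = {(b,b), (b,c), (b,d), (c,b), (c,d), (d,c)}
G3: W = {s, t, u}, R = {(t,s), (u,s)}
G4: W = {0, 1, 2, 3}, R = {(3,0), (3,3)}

G3

The schema corresponds to a generalized confluence (Geach) condition: ∀x ∀y ∀z ((xR²y ∧ xRz) → ∃w (y = w ∧ zR²w)).
G1: fails — 0R²0, 0R3 but no w with 0=w and 3R²w.
G2: fails — bR²c, bRd but no w with c=w and dR²w.
G3: satisfies the condition.
G4: fails — 3R²0, 3R0 but no w with 0=w and 0R²w.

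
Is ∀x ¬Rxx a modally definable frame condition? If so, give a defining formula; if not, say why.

Modal frame validity is preserved under surjective bounded morphisms.
The 5-cycle (worlds a,b,c,d,e with a→b→c→d→e→a) is irreflexive, and the map sending every world to a single reflexive point • is a surjective bounded morphism (forth: every edge maps to (•,•); back: every world has a successor). So any modal formula valid on the 5-cycle is also valid on the reflexive point, which is not irreflexive.
Hence irreflexivity is not modally definable.

Not modally definable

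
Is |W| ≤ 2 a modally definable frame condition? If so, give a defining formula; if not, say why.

If a class were modally definable it would be closed under disjoint unions (Goldblatt–Thomason).
Any modal formula valid on each of 3 disjoint one-world frames is valid on their disjoint union (validity is preserved under disjoint unions). Each one-world frame has |W|=1≤2, but the union has |W|=3.
Hence having at most 2 worlds is not modally definable.

Not modally definable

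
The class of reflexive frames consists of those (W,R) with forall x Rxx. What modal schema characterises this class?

□q → q

A defining formula is □q → q (the T axiom).
Suppose □q→q is valid. At any x set V(q)={w : Rxw}. Then □q holds at x, so q holds at x, i.e. Rxx.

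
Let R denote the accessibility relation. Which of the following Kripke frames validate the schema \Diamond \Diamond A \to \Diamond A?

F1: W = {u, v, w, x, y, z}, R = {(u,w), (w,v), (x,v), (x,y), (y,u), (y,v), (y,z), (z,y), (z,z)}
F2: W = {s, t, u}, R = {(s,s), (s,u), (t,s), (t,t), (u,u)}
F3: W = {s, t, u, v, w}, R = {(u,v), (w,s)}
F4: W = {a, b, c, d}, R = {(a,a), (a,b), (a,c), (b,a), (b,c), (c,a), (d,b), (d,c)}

This is the axiom for transitivity; its first-order frame correspondent is \forall x \forall y \forall z (Rxy \wedge Ryz \to Rxz).
F1: fails — Ruw and Rwv but not Ruv.
F2: fails — Rts and Rsu but not Rtu.
F3: holds.
F4: fails — Rdc and Rca but not Rda.

F3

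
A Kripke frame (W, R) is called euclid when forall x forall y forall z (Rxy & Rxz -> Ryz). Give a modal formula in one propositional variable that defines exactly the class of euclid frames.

◇ψ → □◇ψ

A defining formula is ◇ψ → □◇ψ (the 5 axiom).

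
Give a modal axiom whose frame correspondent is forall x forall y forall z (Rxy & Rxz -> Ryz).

◇r → □◇r

A defining formula is ◇r → □◇r (the 5 axiom).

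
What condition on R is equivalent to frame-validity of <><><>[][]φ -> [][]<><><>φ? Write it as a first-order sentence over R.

forall x forall y forall z ((x R^3 y & x R^2 z) -> exists w (y R^2 w & z R^3 w))

This is a Sahlqvist (Geach-type) schema ◇^3□^2φ → □^2◇^3φ.
First-order correspondent: forall x forall y forall z ((x R^3 y & x R^2 z) -> exists w (y R^2 w & z R^3 w)).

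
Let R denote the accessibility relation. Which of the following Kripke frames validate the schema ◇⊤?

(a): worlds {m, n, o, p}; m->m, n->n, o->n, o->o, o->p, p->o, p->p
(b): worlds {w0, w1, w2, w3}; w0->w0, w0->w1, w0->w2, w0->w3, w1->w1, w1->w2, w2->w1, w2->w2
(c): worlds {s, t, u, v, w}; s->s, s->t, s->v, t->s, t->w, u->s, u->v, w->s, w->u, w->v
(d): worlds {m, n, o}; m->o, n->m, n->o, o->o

(a), (d)

Frame correspondent (Sahlqvist): ∀x ∃y Rxy — i.e. seriality.
(a): condition met.
(b): fails — world w3 has no successor.
(c): fails — world v has no successor.
(d): condition met.
Valid on: (a), (d).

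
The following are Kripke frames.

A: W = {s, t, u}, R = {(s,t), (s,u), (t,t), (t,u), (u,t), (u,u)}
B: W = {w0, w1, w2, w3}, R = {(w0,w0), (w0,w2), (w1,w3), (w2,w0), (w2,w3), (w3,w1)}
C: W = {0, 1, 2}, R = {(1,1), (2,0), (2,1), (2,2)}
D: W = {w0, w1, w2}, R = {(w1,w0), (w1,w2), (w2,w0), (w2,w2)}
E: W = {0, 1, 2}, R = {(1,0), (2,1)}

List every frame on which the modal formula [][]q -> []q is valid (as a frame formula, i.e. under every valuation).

A, C, D

Frame correspondent (Sahlqvist): forall x forall y (Rxy -> exists z (Rxz & Rzy)) — i.e. density.
A: satisfies the condition.
B: fails — Rw3w1 but no z with Rw3z and Rzw1.
C: satisfies the condition.
D: satisfies the condition.
E: fails — R10 but no z with R1z and Rz0.
Valid on: A, C, D.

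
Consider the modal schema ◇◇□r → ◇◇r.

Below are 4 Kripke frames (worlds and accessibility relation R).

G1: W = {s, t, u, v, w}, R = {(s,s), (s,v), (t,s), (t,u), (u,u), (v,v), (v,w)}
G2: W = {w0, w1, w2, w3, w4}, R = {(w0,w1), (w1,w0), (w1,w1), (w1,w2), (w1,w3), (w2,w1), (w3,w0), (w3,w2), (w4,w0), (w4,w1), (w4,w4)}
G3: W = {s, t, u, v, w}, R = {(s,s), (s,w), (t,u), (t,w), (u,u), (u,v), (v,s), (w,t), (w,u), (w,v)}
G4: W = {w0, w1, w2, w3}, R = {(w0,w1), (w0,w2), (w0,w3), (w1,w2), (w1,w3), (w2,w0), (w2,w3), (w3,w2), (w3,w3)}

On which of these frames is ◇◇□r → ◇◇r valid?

G2, G4

The schema corresponds to a generalized confluence (Geach) condition: ∀x ∀y (xR²y → ∃w (yRw ∧ xR²w)).
G1: fails — sR²w but no w* with wRw* and sR²w*.
G2: ✓.
G3: fails — tR²v but no w* with vRw* and tR²w*.
G4: ✓.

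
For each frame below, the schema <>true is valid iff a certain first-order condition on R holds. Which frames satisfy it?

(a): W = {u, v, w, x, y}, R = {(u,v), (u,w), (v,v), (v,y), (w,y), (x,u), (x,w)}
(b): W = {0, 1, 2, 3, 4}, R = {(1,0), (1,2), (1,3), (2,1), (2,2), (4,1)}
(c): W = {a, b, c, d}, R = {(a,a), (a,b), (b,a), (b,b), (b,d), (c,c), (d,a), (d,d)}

(c)

Frame correspondent (Sahlqvist): forall x exists y Rxy — i.e. seriality.
(a): fails — world y has no successor.
(b): fails — world 0 has no successor.
(c): satisfies the condition.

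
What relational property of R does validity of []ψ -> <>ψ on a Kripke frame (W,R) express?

seriality

Suppose □ψ→◇ψ is valid. At any x set V(ψ)=W. Then □ψ at x, so ◇ψ at x, so x has a successor.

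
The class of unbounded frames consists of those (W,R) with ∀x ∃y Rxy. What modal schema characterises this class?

□q → ◇q

A defining formula is □q → ◇q (the D axiom).
Suppose □q→◇q is valid. At any x set V(q)=W. Then □q at x, so ◇q at x, so x has a successor.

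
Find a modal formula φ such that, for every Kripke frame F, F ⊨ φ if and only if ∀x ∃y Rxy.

The condition is seriality. The D schema □q → ◇q defines it.
Suppose □q→◇q is valid. At any x set V(q)=W. Then □q at x, so ◇q at x, so x has a successor.

□q → ◇q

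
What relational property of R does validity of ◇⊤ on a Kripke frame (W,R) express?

seriality

This schema is equivalent to the D axiom □p → ◇p.
It corresponds to seriality: ∀x ∃y Rxy.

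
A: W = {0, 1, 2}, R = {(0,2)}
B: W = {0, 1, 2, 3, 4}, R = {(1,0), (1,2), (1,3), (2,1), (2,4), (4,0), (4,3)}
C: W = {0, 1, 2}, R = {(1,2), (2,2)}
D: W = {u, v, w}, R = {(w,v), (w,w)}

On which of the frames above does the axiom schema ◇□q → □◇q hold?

Frame correspondent (Sahlqvist): ∀x ∀y ∀z (Rxy ∧ Rxz → ∃w (Ryw ∧ Rzw)) — i.e. convergence.
A: fails — R02 and R02 but 2 and 2 have no common successor.
B: fails — R10 and R10 but 0 and 0 have no common successor.
C: satisfies the condition.
D: fails — Rww and Rwv but w and v have no common successor.

C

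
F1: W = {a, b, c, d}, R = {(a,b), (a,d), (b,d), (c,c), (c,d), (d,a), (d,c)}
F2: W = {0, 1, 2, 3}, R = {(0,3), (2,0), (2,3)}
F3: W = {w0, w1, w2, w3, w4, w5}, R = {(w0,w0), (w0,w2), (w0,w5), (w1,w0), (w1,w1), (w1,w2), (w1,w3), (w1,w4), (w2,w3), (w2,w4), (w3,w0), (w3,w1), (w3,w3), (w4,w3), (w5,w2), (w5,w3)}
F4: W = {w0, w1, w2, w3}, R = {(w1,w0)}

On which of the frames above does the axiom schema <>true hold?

Frame correspondent (Sahlqvist): forall x exists y Rxy — i.e. seriality.
F1: condition met.
F2: fails — world 1 has no successor.
F3: condition met.
F4: fails — world w0 has no successor.
Valid on: F1, F3.

F1, F3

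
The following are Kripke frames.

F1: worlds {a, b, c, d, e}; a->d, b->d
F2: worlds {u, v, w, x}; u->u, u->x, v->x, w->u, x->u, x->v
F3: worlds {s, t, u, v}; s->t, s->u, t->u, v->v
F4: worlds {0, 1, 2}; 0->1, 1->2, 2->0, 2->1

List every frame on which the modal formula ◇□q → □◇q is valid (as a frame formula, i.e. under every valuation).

Frame correspondent (Sahlqvist): ∀x ∀y ∀z (Rxy ∧ Rxz → ∃w (Ryw ∧ Rzw)) — i.e. convergence.
F1: fails — Rad and Rad but d and d have no common successor.
F2: holds.
F3: fails — Rsu and Rsu but u and u have no common successor.
F4: fails — R20 and R21 but 0 and 1 have no common successor.
Valid on: F2.

F2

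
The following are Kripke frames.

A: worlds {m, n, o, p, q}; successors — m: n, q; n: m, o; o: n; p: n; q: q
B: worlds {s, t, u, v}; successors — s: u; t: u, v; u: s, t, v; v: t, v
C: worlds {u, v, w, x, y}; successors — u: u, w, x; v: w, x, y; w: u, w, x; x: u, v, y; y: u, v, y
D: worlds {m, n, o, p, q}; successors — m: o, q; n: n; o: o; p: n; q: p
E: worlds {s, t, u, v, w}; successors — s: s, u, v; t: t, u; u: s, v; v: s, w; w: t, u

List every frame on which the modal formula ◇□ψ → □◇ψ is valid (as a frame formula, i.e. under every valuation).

C

Frame correspondent (Sahlqvist): ∀x ∀y ∀z (Rxy ∧ Rxz → ∃w (Ryw ∧ Rzw)) — i.e. convergence.
A: fails — Rmq and Rmn but q and n have no common successor.
B: fails — Ruv and Rus but v and s have no common successor.
C: holds.
D: fails — Rmo and Rmq but o and q have no common successor.
E: fails — Rtt and Rtu but t and u have no common successor.
Valid on: C.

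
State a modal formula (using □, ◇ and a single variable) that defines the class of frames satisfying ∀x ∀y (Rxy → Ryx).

ψ → □◇ψ

This is symmetry; the standard corresponding axiom is B: ψ → □◇ψ.
Suppose ψ→□◇ψ is valid. Take Rxy and set V(ψ)={x}. Then ψ at x, so □◇ψ at x, so ◇ψ at y, so some z with Ryz has ψ; z=x, i.e. Ryx.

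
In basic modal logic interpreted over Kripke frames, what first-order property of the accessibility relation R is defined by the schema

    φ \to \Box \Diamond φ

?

Suppose φ→□◇φ is valid. Take Rxy and set V(φ)={x}. Then φ at x, so □◇φ at x, so ◇φ at y, so some z with Ryz has φ; z=x, i.e. Ryx.

Symmetry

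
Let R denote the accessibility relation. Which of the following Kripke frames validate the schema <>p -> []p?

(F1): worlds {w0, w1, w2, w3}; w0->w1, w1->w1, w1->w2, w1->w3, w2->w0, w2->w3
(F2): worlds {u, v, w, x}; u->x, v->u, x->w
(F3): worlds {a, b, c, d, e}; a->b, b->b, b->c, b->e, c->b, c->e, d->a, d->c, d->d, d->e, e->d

(F2)

This is the axiom for partial functionality; its first-order frame correspondent is forall x forall y forall z (Rxy & Rxz -> y = z).
(F1): fails — w1 sees both w1 and w2.
(F2): satisfies the condition.
(F3): fails — b sees both b and c.
Valid on: (F2).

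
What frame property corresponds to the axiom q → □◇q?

Symmetry

This schema is the B axiom.
Its frame correspondent is symmetry — ∀x ∀y (Rxy → Ryx).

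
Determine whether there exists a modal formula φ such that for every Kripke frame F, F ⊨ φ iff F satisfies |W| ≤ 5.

If a class were modally definable it would be closed under disjoint unions (Goldblatt–Thomason).
Any modal formula valid on each of 6 disjoint one-world frames is valid on their disjoint union (validity is preserved under disjoint unions). Each one-world frame has |W|=1≤5, but the union has |W|=6.
Hence having at most 5 worlds is not modally definable.

No — not modally definable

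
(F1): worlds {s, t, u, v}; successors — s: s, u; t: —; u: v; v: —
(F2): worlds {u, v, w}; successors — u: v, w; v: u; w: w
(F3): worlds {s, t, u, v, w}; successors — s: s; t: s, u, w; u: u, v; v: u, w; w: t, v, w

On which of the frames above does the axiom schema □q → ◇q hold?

(F2), (F3)

Frame correspondent (Sahlqvist): ∀x ∃y Rxy — i.e. seriality.
(F1): fails — world t has no successor.
(F2): holds.
(F3): holds.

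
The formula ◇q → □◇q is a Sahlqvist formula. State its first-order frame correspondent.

Suppose ◇q→□◇q is valid. Take Rxy, Rxz and set V(q)={y}. Then ◇q at x, so □◇q at x, so ◇q at z, so some w with Rzw has q; w=y, i.e. Rzy. By symmetry of the argument, Ryz.
Conversely, on a frame with the Euclidean property the schema holds at every world under every valuation.
So the correspondent is the Euclidean property.

the Euclidean property: ∀x ∀y ∀z (Rxy ∧ Rxz → Ryz)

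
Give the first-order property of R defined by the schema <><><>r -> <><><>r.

This is a Sahlqvist (Geach-type) schema ◇^3□^0r → □^0◇^3r.
Minimal-valuation argument: fix x; take any y with xR^3y and any z with xR^0z. Set V(r) to the set of worlds R-reachable from y in exactly 0 steps. Then □^0r holds at y, so the antecedent holds at x; validity forces ◇^3r at z, giving a w with zR^3w and yR^0w.
First-order correspondent: forall x forall y (x R^3 y -> exists w (y = w & x R^3 w)).

forall x forall y (x R^3 y -> exists w (y = w & x R^3 w))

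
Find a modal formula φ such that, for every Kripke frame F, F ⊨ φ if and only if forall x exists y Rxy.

This is seriality; the standard corresponding axiom is D: □s → ◇s.
Suppose □s→◇s is valid. At any x set V(s)=W. Then □s at x, so ◇s at x, so x has a successor.

□s → ◇s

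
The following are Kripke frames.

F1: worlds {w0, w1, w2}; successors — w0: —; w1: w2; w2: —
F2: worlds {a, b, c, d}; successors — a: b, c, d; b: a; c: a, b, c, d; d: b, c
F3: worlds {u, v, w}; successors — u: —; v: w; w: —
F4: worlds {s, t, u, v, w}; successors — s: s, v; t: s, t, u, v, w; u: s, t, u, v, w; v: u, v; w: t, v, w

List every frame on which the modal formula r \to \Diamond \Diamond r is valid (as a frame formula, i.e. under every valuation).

The schema corresponds to a generalized confluence (Geach) condition: \forall x \exists w (x = w \wedge x R^2 w).
F1: fails — at w0 but no w with w0=w and w0R²w.
F2: ✓.
F3: fails — at u but no t with u=t and uR²t.
F4: ✓.
Valid on: F2, F4.

F2, F4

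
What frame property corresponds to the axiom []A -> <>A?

seriality

This is the D axiom.
Its frame correspondent is seriality — forall x exists y Rxy.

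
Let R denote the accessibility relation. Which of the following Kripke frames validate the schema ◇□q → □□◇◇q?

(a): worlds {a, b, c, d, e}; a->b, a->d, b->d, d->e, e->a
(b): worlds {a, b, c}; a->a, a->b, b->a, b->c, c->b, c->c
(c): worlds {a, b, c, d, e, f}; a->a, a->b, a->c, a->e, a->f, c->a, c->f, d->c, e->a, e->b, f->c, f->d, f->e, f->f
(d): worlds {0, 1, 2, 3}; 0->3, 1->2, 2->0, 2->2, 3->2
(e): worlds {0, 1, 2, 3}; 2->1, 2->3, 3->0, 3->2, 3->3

This is the axiom for a generalized confluence (Geach) condition; its first-order frame correspondent is ∀x ∀y ∀z ((xRy ∧ xR²z) → ∃w (yRw ∧ zR²w)).
(a): fails — aRb, aR²d but no w with bRw and dR²w.
(b): holds.
(c): fails — aRa, aR²b but no w with aRw and bR²w.
(d): fails — 2R0, 2R²0 but no w with 0Rw and 0R²w.
(e): fails — 2R1, 2R²0 but no w with 1Rw and 0R²w.

(b)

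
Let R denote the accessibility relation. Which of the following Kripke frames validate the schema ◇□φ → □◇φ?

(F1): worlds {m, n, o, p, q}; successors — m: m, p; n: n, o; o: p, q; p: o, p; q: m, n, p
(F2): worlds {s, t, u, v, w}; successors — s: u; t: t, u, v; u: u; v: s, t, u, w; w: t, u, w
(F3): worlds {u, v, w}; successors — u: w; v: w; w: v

Frame correspondent (Sahlqvist): ∀x ∀y ∀z (Rxy ∧ Rxz → ∃w (Ryw ∧ Rzw)) — i.e. convergence.
(F1): fails — Rnn and Rno but n and o have no common successor.
(F2): satisfies the condition.
(F3): satisfies the condition.

(F2), (F3)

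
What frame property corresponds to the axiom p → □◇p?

This schema is the B axiom.
Its frame correspondent is symmetry — ∀x ∀y (Rxy → Ryx).

symmetry: ∀x ∀y (Rxy → Ryx)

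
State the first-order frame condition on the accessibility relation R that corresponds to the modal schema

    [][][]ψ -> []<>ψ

forall x forall z (xRz -> exists w (x R^3 w & zRw))

This is a Sahlqvist (Geach-type) schema ◇^0□^3ψ → □^1◇^1ψ.
Minimal-valuation argument: fix x; take any y with xR^0y and any z with xR^1z. Set V(ψ) to the set of worlds R-reachable from y in exactly 3 steps. Then □^3ψ holds at y, so the antecedent holds at x; validity forces ◇^1ψ at z, giving a w with zR^1w and yR^3w.
First-order correspondent: forall x forall z (xRz -> exists w (x R^3 w & zRw)).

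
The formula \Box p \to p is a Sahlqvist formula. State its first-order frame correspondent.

Reflexivity

Suppose □p→p is valid. At any x set V(p)={w : Rxw}. Then □p holds at x, so p holds at x, i.e. Rxx.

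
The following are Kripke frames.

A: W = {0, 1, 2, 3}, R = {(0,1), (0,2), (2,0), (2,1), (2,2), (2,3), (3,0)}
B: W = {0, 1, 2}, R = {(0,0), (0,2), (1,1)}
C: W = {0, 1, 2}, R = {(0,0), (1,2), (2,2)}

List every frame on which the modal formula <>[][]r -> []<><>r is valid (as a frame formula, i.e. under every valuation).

C

The schema corresponds to a generalized confluence (Geach) condition: forall x forall y forall z ((xRy & xRz) -> exists w (y R^2 w & z R^2 w)).
A: fails — 0R1, 0R1 but no w with 1R²w and 1R²w.
B: fails — 0R0, 0R2 but no w with 0R²w and 2R²w.
C: condition met.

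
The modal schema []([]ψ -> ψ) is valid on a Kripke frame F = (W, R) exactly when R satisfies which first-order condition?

This is the T□ axiom.
Its frame correspondent is shift-reflexivity — forall x forall y (Rxy -> Ryy).

shift-reflexivity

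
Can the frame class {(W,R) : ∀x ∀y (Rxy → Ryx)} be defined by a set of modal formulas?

Definable; p → □◇p defines it

Yes: it is symmetry, defined by the B schema p → □◇p.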